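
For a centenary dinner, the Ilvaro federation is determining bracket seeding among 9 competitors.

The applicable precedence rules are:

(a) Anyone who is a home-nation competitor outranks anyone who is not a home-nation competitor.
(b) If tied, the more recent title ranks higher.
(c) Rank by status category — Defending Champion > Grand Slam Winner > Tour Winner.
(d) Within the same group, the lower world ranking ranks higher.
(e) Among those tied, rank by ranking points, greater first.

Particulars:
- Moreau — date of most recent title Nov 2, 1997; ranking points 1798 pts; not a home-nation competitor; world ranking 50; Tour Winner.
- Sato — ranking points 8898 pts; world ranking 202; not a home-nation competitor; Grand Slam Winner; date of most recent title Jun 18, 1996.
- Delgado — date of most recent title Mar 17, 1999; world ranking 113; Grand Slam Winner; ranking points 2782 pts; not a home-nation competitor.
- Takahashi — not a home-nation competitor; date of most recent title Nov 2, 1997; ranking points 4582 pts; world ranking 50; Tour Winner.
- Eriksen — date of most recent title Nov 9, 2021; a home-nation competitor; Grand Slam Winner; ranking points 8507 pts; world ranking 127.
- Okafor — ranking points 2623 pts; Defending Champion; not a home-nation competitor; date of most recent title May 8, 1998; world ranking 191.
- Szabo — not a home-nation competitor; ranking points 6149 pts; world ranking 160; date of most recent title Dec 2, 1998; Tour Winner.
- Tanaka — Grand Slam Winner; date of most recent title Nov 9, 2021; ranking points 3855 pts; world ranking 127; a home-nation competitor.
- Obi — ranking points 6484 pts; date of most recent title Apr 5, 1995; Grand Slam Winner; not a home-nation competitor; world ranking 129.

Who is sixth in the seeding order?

By the first rule: Eriksen and Tanaka (both a home-nation competitor); then Delgado, Szabo, Okafor, Takahashi, Moreau, Sato and Obi (each not a home-nation competitor).
Eriksen and Tanaka both have date of most recent title Nov 9, 2021, so the next rule applies.
Eriksen and Tanaka are each Grand Slam Winner, so the next rule applies.
Eriksen and Tanaka both have world ranking 127, so the next rule applies.
Among Eriksen and Tanaka, by ranking points (higher first): Eriksen (8507 pts) before Tanaka (3855 pts).
Among Delgado, Szabo, Okafor, Takahashi, Moreau, Sato and Obi, by date of most recent title (later first): Delgado (Mar 17, 1999) before Szabo (Dec 2, 1998) before Okafor (May 8, 1998) before Takahashi and Moreau (Nov 2, 1997) before Sato (Jun 18, 1996) before Obi (Apr 5, 1995).
Takahashi and Moreau are each Tour Winner, so the next rule applies.
Takahashi and Moreau both have world ranking 50, so the next rule applies.
Among Takahashi and Moreau, by ranking points (higher first): Takahashi (4582 pts) before Moreau (1798 pts).
Order: Eriksen, Tanaka, Delgado, Szabo, Okafor, Takahashi, Moreau, Sato, Obi.

Takahashi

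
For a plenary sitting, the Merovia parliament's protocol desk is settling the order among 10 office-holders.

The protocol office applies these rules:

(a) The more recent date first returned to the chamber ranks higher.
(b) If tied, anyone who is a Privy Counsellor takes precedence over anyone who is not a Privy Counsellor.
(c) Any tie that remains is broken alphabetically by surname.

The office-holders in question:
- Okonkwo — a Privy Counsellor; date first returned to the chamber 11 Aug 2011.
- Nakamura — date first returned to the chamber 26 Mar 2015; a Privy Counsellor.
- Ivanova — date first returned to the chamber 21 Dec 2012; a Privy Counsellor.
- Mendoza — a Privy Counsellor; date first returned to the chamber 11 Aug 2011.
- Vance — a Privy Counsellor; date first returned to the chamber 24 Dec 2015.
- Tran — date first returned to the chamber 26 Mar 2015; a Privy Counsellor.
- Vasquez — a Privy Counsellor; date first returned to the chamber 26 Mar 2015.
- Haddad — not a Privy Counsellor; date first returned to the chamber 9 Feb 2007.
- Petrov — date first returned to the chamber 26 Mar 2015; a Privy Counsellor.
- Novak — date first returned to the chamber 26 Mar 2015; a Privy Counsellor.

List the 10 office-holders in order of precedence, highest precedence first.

By date first returned to the chamber (later first): Vance (24 Dec 2015); then Nakamura, Novak, Petrov, Tran and Vasquez (each 26 Mar 2015); then Ivanova (21 Dec 2012); then Mendoza and Okonkwo (both 11 Aug 2011); then Haddad (9 Feb 2007).
Nakamura, Novak, Petrov, Tran and Vasquez are each a Privy Counsellor, so the next rule applies.
Among Nakamura, Novak, Petrov, Tran and Vasquez, alphabetically by surname: Nakamura before Novak before Petrov before Tran before Vasquez.
Mendoza and Okonkwo are each a Privy Counsellor, so the next rule applies.
Among Mendoza and Okonkwo, alphabetically by surname: Mendoza before Okonkwo.
Full order: Vance, Nakamura, Novak, Petrov, Tran, Vasquez, Ivanova, Mendoza, Okonkwo, Haddad.

Vance, Nakamura, Novak, Petrov, Tran, Vasquez, Ivanova, Mendoza, Okonkwo, Haddad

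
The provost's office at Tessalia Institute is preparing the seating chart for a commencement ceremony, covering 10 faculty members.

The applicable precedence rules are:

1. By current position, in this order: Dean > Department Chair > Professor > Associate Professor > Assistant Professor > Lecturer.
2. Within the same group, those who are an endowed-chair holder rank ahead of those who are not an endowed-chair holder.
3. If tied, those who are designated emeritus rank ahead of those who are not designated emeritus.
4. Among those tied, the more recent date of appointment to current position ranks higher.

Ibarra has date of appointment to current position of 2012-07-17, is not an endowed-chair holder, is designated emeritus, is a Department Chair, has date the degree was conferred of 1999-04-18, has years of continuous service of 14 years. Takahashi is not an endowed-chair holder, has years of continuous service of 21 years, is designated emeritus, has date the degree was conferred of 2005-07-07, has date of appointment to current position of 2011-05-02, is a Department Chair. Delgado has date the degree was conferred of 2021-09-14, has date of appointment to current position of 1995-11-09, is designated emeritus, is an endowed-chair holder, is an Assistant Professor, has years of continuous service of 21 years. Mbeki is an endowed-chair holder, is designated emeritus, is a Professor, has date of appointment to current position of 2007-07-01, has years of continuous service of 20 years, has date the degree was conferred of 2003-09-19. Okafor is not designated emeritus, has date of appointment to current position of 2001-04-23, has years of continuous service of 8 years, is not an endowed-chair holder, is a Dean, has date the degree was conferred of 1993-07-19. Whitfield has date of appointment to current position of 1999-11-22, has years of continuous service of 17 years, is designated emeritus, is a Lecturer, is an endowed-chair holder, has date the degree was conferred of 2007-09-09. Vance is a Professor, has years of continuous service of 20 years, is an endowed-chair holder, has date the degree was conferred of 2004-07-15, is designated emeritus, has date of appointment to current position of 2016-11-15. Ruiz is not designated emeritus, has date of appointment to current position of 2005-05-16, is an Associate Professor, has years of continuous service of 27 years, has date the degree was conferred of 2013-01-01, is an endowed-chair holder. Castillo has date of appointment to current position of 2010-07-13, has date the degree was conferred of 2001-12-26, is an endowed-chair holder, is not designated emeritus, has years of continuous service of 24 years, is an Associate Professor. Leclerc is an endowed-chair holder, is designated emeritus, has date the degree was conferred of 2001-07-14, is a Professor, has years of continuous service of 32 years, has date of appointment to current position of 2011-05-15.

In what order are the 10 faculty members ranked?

Okafor, Ibarra, Takahashi, Vance, Leclerc, Mbeki, Castillo, Ruiz, Delgado, Whitfield

By current position: Okafor (Dean); then Ibarra and Takahashi (Department Chair); then Vance, Leclerc and Mbeki (Professor); then Castillo and Ruiz (Associate Professor); then Delgado (Assistant Professor); then Whitfield (Lecturer).
Ibarra and Takahashi are each not an endowed-chair holder, so the next rule applies.
Ibarra and Takahashi are each designated emeritus, so the next rule applies.
Among Ibarra and Takahashi, by date of appointment to current position (later first): Ibarra (2012-07-17) before Takahashi (2011-05-02).
Vance, Leclerc and Mbeki are each an endowed-chair holder, so the next rule applies.
Vance, Leclerc and Mbeki are each designated emeritus, so the next rule applies.
Among Vance, Leclerc and Mbeki, by date of appointment to current position (later first): Vance (2016-11-15) before Leclerc (2011-05-15) before Mbeki (2007-07-01).
Castillo and Ruiz are each an endowed-chair holder, so the next rule applies.
Castillo and Ruiz are each not designated emeritus, so the next rule applies.
Among Castillo and Ruiz, by date of appointment to current position (later first): Castillo (2010-07-13) before Ruiz (2005-05-16).
Full order: Okafor, Ibarra, Takahashi, Vance, Leclerc, Mbeki, Castillo, Ruiz, Delgado, Whitfield.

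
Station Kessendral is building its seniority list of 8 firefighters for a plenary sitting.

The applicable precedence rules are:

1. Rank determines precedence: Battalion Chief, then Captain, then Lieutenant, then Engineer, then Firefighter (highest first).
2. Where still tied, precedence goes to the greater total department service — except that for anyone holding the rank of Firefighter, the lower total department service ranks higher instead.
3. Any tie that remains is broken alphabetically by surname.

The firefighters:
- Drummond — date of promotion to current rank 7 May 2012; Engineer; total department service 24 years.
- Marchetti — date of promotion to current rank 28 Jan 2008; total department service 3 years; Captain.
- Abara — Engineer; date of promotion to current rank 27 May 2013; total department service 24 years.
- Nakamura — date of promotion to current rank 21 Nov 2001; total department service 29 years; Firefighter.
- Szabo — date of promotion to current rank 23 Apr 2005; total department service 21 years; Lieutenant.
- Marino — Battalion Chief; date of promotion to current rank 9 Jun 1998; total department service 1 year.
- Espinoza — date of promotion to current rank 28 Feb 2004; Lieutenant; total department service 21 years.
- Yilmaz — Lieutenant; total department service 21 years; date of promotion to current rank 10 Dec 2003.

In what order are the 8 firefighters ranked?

Marino, Marchetti, Espinoza, Szabo, Yilmaz, Abara, Drummond, Nakamura

By rank: Marino (Battalion Chief); then Marchetti (Captain); then Espinoza, Szabo and Yilmaz (Lieutenant); then Abara and Drummond (Engineer); then Nakamura (Firefighter).
Espinoza, Szabo and Yilmaz all have total department service 21 years, so the next rule applies.
Among Espinoza, Szabo and Yilmaz, alphabetically by surname: Espinoza before Szabo before Yilmaz.
Abara and Drummond both have total department service 24 years, so the next rule applies.
Among Abara and Drummond, alphabetically by surname: Abara before Drummond.
Full order: Marino, Marchetti, Espinoza, Szabo, Yilmaz, Abara, Drummond, Nakamura.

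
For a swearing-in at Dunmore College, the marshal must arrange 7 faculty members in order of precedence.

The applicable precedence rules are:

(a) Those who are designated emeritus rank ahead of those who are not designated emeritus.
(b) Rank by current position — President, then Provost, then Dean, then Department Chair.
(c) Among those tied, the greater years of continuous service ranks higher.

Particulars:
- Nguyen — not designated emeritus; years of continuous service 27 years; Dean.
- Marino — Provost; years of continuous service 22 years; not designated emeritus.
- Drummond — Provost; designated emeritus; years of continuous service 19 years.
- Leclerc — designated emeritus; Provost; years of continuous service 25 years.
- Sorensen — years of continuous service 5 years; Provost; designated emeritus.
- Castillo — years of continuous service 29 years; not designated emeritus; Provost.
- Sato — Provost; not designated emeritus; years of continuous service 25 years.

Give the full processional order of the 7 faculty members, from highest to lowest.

Leclerc, Drummond, Sorensen, Castillo, Sato, Marino, Nguyen

By the first rule: Leclerc, Drummond and Sorensen (each designated emeritus); then Castillo, Sato, Marino and Nguyen (each not designated emeritus).
Leclerc, Drummond and Sorensen are each Provost, so the next rule applies.
Among Leclerc, Drummond and Sorensen, by years of continuous service (higher first): Leclerc (25 years) before Drummond (19 years) before Sorensen (5 years).
Among Castillo, Sato, Marino and Nguyen, by current position: Castillo, Sato and Marino (Provost) before Nguyen (Dean).
Among Castillo, Sato and Marino, by years of continuous service (higher first): Castillo (29 years) before Sato (25 years) before Marino (22 years).
Full order: Leclerc, Drummond, Sorensen, Castillo, Sato, Marino, Nguyen.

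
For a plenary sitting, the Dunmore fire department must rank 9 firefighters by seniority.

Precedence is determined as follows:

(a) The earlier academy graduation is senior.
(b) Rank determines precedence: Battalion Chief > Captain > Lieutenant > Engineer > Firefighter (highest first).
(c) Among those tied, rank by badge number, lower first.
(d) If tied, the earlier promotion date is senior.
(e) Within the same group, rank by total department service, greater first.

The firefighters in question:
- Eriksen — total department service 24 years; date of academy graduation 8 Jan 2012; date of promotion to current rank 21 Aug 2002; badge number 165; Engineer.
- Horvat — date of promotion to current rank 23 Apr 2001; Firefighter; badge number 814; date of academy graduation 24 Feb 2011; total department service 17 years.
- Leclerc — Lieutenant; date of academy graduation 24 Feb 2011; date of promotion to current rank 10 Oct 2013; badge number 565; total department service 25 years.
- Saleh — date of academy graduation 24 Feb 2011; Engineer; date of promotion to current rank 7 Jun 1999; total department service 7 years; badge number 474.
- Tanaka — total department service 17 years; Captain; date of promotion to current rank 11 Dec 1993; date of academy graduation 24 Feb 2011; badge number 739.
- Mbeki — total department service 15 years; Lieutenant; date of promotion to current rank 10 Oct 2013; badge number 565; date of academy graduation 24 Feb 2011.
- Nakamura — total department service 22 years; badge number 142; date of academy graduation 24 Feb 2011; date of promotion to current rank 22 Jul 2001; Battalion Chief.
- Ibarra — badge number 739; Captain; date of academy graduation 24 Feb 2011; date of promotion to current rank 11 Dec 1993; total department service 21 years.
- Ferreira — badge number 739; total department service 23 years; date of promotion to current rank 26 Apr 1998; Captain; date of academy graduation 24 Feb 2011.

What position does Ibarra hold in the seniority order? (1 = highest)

By date of academy graduation (earlier first): Nakamura, Ibarra, Tanaka, Ferreira, Leclerc, Mbeki, Saleh and Horvat (each 24 Feb 2011); then Eriksen (8 Jan 2012).
Among Nakamura, Ibarra, Tanaka, Ferreira, Leclerc, Mbeki, Saleh and Horvat, by rank: Nakamura (Battalion Chief) before Ibarra, Tanaka and Ferreira (Captain) before Leclerc and Mbeki (Lieutenant) before Saleh (Engineer) before Horvat (Firefighter).
Ibarra, Tanaka and Ferreira all have badge number 739, so the next rule applies.
Among Ibarra, Tanaka and Ferreira, by date of promotion to current rank (earlier first): Ibarra and Tanaka (11 Dec 1993) before Ferreira (26 Apr 1998).
Among Ibarra and Tanaka, by total department service (higher first): Ibarra (21 years) before Tanaka (17 years).
Leclerc and Mbeki both have badge number 565, so the next rule applies.
Leclerc and Mbeki both have date of promotion to current rank 10 Oct 2013, so the next rule applies.
Among Leclerc and Mbeki, by total department service (higher first): Leclerc (25 years) before Mbeki (15 years).
Order: Nakamura, Ibarra, Tanaka, Ferreira, Leclerc, Mbeki, Saleh, Horvat, Eriksen. So position 2.

2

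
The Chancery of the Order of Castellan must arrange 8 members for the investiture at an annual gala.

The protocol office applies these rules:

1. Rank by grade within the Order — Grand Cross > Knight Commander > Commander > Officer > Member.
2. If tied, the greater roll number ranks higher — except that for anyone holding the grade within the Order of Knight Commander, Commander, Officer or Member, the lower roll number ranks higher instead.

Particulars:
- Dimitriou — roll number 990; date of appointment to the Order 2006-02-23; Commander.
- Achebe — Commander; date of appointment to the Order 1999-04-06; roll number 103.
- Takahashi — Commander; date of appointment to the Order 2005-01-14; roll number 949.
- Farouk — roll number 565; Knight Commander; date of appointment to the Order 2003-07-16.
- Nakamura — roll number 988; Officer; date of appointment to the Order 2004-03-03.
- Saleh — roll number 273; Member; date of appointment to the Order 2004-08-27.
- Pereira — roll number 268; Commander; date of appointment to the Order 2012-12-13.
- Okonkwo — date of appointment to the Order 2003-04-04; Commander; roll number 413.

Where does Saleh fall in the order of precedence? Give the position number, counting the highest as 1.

By grade within the Order: Farouk (Knight Commander); then Achebe, Pereira, Okonkwo, Takahashi and Dimitriou (Commander); then Nakamura (Officer); then Saleh (Member).
Among Achebe, Pereira, Okonkwo, Takahashi and Dimitriou, by roll number (lower first) (reversed rule for this group): Achebe (103) before Pereira (268) before Okonkwo (413) before Takahashi (949) before Dimitriou (990).
Order: Farouk, Achebe, Pereira, Okonkwo, Takahashi, Dimitriou, Nakamura, Saleh. So position 8.

8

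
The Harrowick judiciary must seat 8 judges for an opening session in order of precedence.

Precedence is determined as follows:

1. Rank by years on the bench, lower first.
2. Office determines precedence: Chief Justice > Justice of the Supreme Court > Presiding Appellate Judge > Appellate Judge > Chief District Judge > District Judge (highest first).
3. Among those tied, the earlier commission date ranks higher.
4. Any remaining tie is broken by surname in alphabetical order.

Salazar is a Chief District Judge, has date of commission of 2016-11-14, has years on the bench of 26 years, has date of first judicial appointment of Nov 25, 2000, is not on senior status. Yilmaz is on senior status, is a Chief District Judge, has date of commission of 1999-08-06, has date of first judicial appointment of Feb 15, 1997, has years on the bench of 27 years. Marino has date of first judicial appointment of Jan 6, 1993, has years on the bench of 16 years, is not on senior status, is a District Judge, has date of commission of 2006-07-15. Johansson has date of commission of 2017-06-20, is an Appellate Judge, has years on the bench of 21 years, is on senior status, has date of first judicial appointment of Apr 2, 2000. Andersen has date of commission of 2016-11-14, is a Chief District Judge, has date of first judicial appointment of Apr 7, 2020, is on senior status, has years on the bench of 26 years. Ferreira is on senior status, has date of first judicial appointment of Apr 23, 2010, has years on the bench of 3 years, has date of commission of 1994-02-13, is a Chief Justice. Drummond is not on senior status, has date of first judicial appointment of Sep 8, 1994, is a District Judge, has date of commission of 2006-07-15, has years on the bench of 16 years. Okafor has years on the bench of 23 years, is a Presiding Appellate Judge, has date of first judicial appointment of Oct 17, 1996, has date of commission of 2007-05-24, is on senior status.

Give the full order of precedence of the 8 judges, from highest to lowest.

By years on the bench (lower first): Ferreira (3 years); then Drummond and Marino (both 16 years); then Johansson (21 years); then Okafor (23 years); then Andersen and Salazar (both 26 years); then Yilmaz (27 years).
Drummond and Marino are each District Judge, so the next rule applies.
Drummond and Marino both have date of commission 2006-07-15, so the next rule applies.
Among Drummond and Marino, alphabetically by surname: Drummond before Marino.
Andersen and Salazar are each Chief District Judge, so the next rule applies.
Andersen and Salazar both have date of commission 2016-11-14, so the next rule applies.
Among Andersen and Salazar, alphabetically by surname: Andersen before Salazar.
Full order: Ferreira, Drummond, Marino, Johansson, Okafor, Andersen, Salazar, Yilmaz.

Ferreira, Drummond, Marino, Johansson, Okafor, Andersen, Salazar, Yilmaz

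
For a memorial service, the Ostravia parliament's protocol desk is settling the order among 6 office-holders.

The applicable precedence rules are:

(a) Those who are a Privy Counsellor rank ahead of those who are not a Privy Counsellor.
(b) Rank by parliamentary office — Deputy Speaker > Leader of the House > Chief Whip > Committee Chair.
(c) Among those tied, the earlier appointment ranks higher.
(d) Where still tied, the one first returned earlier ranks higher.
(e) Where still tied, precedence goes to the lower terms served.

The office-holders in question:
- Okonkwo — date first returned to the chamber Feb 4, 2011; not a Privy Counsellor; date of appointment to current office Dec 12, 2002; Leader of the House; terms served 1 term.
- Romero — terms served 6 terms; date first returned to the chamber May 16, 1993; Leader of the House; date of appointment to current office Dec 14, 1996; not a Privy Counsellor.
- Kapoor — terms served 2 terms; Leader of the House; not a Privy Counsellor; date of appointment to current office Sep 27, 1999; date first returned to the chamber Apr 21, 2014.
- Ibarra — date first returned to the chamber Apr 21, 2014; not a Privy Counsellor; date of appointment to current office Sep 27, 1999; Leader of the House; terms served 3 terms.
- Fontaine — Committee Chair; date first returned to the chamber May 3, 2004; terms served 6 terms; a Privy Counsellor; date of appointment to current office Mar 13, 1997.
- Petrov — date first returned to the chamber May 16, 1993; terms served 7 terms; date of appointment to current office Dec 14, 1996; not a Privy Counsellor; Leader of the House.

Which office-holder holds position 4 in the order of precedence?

By the first rule: Fontaine (a Privy Counsellor); then Romero, Petrov, Kapoor, Ibarra and Okonkwo (each not a Privy Counsellor).
Romero, Petrov, Kapoor, Ibarra and Okonkwo are each Leader of the House, so the next rule applies.
Among Romero, Petrov, Kapoor, Ibarra and Okonkwo, by date of appointment to current office (earlier first): Romero and Petrov (Dec 14, 1996) before Kapoor and Ibarra (Sep 27, 1999) before Okonkwo (Dec 12, 2002).
Romero and Petrov both have date first returned to the chamber May 16, 1993, so the next rule applies.
Among Romero and Petrov, by terms served (lower first): Romero (6 terms) before Petrov (7 terms).
Kapoor and Ibarra both have date first returned to the chamber Apr 21, 2014, so the next rule applies.
Among Kapoor and Ibarra, by terms served (lower first): Kapoor (2 terms) before Ibarra (3 terms).
Order: Fontaine, Romero, Petrov, Kapoor, Ibarra, Okonkwo.

Kapoor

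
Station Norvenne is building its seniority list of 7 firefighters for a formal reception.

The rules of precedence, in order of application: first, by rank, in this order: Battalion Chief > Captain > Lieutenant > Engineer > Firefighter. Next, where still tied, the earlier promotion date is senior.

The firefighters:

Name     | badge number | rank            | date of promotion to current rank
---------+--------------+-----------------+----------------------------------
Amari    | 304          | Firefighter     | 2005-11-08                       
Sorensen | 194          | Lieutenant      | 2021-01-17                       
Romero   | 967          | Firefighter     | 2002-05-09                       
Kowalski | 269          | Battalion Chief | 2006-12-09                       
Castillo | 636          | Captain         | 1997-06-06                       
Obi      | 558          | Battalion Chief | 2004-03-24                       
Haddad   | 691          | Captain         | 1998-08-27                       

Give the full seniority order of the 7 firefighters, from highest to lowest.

Obi, Kowalski, Castillo, Haddad, Sorensen, Romero, Amari

By rank: Obi and Kowalski (Battalion Chief); then Castillo and Haddad (Captain); then Sorensen (Lieutenant); then Romero and Amari (Firefighter).
Among Obi and Kowalski, by date of promotion to current rank (earlier first): Obi (2004-03-24) before Kowalski (2006-12-09).
Among Castillo and Haddad, by date of promotion to current rank (earlier first): Castillo (1997-06-06) before Haddad (1998-08-27).
Among Romero and Amari, by date of promotion to current rank (earlier first): Romero (2002-05-09) before Amari (2005-11-08).
Full order: Obi, Kowalski, Castillo, Haddad, Sorensen, Romero, Amari.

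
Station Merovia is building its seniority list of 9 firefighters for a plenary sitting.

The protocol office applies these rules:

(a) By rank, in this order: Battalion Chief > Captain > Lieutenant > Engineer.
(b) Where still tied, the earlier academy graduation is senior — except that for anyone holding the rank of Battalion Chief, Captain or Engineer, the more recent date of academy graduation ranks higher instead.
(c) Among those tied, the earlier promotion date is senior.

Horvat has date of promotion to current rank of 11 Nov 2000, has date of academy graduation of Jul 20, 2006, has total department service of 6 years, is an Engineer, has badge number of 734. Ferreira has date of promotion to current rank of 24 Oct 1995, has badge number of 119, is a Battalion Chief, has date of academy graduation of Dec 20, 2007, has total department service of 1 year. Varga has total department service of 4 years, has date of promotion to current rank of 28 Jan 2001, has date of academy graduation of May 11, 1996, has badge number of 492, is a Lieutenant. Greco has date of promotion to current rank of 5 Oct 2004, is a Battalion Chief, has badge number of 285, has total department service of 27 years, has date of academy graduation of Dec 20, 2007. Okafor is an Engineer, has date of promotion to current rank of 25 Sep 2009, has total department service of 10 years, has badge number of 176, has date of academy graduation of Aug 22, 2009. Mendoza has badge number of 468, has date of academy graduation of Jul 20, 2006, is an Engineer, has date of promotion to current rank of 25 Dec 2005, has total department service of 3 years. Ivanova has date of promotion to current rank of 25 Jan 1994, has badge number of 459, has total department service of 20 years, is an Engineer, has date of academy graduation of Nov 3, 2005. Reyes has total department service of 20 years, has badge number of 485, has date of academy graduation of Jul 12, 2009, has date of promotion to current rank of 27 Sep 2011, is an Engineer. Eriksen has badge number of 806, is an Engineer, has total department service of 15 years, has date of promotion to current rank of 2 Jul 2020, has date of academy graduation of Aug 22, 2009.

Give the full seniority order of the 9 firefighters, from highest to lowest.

By rank: Ferreira and Greco (Battalion Chief); then Varga (Lieutenant); then Okafor, Eriksen, Reyes, Horvat, Mendoza and Ivanova (Engineer).
Ferreira and Greco both have date of academy graduation Dec 20, 2007, so the next rule applies.
Among Ferreira and Greco, by date of promotion to current rank (earlier first): Ferreira (24 Oct 1995) before Greco (5 Oct 2004).
Among Okafor, Eriksen, Reyes, Horvat, Mendoza and Ivanova, by date of academy graduation (later first) (reversed rule for this group): Okafor and Eriksen (Aug 22, 2009) before Reyes (Jul 12, 2009) before Horvat and Mendoza (Jul 20, 2006) before Ivanova (Nov 3, 2005).
Among Okafor and Eriksen, by date of promotion to current rank (earlier first): Okafor (25 Sep 2009) before Eriksen (2 Jul 2020).
Among Horvat and Mendoza, by date of promotion to current rank (earlier first): Horvat (11 Nov 2000) before Mendoza (25 Dec 2005).
Full order: Ferreira, Greco, Varga, Okafor, Eriksen, Reyes, Horvat, Mendoza, Ivanova.

Ferreira, Greco, Varga, Okafor, Eriksen, Reyes, Horvat, Mendoza, Ivanova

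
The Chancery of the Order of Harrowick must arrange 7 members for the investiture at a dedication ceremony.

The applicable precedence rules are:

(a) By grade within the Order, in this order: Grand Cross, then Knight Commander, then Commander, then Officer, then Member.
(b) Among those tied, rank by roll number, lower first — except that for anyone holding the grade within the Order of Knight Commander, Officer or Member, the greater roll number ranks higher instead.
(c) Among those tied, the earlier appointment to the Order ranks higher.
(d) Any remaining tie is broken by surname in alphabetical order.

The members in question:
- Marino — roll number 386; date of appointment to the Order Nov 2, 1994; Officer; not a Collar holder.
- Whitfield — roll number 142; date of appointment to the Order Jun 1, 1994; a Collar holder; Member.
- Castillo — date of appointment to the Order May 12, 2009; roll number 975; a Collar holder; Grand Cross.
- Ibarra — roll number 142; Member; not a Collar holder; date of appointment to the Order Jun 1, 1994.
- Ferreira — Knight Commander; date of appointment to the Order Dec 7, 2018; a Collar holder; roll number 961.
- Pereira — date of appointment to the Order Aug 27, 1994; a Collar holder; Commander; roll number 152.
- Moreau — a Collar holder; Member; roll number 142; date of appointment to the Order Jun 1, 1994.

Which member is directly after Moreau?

By grade within the Order: Castillo (Grand Cross); then Ferreira (Knight Commander); then Pereira (Commander); then Marino (Officer); then Ibarra, Moreau and Whitfield (Member).
Ibarra, Moreau and Whitfield all have roll number 142, so the next rule applies.
Ibarra, Moreau and Whitfield all have date of appointment to the Order Jun 1, 1994, so the next rule applies.
Among Ibarra, Moreau and Whitfield, alphabetically by surname: Ibarra before Moreau before Whitfield.
Order: Castillo, Ferreira, Pereira, Marino, Ibarra, Moreau, Whitfield.

Whitfield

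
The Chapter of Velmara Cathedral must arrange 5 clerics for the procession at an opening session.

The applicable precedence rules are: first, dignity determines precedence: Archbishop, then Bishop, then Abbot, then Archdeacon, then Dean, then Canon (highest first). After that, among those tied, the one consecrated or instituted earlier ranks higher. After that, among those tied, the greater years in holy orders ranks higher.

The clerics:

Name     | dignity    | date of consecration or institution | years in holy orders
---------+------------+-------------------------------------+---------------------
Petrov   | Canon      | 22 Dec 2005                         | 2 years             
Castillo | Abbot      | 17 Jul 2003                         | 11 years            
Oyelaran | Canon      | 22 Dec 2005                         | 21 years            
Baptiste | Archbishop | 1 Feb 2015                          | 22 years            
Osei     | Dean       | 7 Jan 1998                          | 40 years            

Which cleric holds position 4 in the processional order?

Oyelaran

By dignity: Baptiste (Archbishop); then Castillo (Abbot); then Osei (Dean); then Oyelaran and Petrov (Canon).
Oyelaran and Petrov both have date of consecration or institution 22 Dec 2005, so the next rule applies.
Among Oyelaran and Petrov, by years in holy orders (higher first): Oyelaran (21 years) before Petrov (2 years).
Order: Baptiste, Castillo, Osei, Oyelaran, Petrov.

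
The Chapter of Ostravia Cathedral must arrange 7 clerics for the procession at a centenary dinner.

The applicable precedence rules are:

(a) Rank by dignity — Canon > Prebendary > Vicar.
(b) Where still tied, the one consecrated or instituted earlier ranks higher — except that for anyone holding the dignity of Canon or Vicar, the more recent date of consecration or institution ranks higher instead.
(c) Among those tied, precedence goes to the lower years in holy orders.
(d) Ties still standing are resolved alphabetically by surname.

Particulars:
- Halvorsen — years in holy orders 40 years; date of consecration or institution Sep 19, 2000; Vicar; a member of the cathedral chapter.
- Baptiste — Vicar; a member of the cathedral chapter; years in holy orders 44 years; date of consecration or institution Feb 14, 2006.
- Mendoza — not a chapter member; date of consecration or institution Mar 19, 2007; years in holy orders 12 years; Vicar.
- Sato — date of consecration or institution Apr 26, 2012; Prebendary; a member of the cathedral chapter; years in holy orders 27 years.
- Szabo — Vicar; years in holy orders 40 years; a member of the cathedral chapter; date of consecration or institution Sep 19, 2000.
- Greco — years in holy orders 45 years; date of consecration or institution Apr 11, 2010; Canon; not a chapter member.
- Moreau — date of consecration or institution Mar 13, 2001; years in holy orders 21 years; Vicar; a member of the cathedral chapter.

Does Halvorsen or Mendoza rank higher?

By dignity: Greco (Canon); then Sato (Prebendary); then Mendoza, Baptiste, Moreau, Halvorsen and Szabo (Vicar).
Among Mendoza, Baptiste, Moreau, Halvorsen and Szabo, by date of consecration or institution (later first) (reversed rule for this group): Mendoza (Mar 19, 2007) before Baptiste (Feb 14, 2006) before Moreau (Mar 13, 2001) before Halvorsen and Szabo (Sep 19, 2000).
Halvorsen and Szabo both have years in holy orders 40 years, so the next rule applies.
Among Halvorsen and Szabo, alphabetically by surname: Halvorsen before Szabo.
So Mendoza takes precedence.

Mendoza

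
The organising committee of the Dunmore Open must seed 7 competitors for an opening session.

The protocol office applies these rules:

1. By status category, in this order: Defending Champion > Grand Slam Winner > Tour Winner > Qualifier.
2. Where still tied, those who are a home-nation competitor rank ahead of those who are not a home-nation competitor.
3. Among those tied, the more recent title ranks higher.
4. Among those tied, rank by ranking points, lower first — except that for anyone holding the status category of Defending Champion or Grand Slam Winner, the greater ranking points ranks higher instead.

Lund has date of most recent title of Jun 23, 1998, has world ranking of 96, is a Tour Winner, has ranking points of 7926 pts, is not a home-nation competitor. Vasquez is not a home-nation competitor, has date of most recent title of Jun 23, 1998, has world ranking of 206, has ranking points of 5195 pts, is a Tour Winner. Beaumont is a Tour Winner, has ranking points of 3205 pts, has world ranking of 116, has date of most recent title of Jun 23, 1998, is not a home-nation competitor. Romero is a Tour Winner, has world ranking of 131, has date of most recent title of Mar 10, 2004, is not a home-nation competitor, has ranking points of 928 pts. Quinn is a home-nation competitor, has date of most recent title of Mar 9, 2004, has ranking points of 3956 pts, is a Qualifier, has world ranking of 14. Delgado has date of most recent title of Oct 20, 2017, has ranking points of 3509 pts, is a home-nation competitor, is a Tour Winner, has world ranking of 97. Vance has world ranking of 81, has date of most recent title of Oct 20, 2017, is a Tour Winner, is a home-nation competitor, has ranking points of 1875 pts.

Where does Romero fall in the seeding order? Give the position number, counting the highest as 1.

By status category: Vance, Delgado, Romero, Beaumont, Vasquez and Lund (Tour Winner); then Quinn (Qualifier).
Among Vance, Delgado, Romero, Beaumont, Vasquez and Lund, a home-nation competitor before not a home-nation competitor: Vance and Delgado (a home-nation competitor) before Romero, Beaumont, Vasquez and Lund (not a home-nation competitor).
Vance and Delgado both have date of most recent title Oct 20, 2017, so the next rule applies.
Among Vance and Delgado, by ranking points (lower first): Vance (1875 pts) before Delgado (3509 pts).
Among Romero, Beaumont, Vasquez and Lund, by date of most recent title (later first): Romero (Mar 10, 2004) before Beaumont, Vasquez and Lund (Jun 23, 1998).
Among Beaumont, Vasquez and Lund, by ranking points (lower first): Beaumont (3205 pts) before Vasquez (5195 pts) before Lund (7926 pts).
Order: Vance, Delgado, Romero, Beaumont, Vasquez, Lund, Quinn. So position 3.

3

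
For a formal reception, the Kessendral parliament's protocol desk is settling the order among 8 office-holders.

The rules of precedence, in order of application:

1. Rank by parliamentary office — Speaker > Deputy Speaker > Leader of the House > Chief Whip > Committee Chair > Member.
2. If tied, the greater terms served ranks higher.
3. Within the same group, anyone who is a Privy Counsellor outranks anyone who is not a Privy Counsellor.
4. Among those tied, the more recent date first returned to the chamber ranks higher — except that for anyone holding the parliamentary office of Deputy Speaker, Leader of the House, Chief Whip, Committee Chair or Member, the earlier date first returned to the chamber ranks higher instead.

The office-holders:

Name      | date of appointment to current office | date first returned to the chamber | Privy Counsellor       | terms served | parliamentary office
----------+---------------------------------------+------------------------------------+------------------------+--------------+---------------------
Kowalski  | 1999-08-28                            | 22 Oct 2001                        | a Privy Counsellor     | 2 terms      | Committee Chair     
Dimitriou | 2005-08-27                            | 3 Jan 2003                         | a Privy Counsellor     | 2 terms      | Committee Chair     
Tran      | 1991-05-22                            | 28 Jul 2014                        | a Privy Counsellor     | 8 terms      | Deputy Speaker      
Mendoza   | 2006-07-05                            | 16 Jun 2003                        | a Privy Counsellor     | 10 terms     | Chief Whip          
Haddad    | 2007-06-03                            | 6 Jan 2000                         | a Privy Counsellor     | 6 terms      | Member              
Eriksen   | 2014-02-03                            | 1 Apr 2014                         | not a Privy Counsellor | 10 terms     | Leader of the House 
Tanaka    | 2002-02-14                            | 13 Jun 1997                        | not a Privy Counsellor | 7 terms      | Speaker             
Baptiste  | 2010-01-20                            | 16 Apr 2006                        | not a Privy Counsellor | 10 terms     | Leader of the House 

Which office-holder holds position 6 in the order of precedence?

By parliamentary office: Tanaka (Speaker); then Tran (Deputy Speaker); then Baptiste and Eriksen (Leader of the House); then Mendoza (Chief Whip); then Kowalski and Dimitriou (Committee Chair); then Haddad (Member).
Baptiste and Eriksen both have terms served 10 terms, so the next rule applies.
Baptiste and Eriksen are each not a Privy Counsellor, so the next rule applies.
Among Baptiste and Eriksen, by date first returned to the chamber (earlier first) (reversed rule for this group): Baptiste (16 Apr 2006) before Eriksen (1 Apr 2014).
Kowalski and Dimitriou both have terms served 2 terms, so the next rule applies.
Kowalski and Dimitriou are each a Privy Counsellor, so the next rule applies.
Among Kowalski and Dimitriou, by date first returned to the chamber (earlier first) (reversed rule for this group): Kowalski (22 Oct 2001) before Dimitriou (3 Jan 2003).
Order: Tanaka, Tran, Baptiste, Eriksen, Mendoza, Kowalski, Dimitriou, Haddad.

Kowalski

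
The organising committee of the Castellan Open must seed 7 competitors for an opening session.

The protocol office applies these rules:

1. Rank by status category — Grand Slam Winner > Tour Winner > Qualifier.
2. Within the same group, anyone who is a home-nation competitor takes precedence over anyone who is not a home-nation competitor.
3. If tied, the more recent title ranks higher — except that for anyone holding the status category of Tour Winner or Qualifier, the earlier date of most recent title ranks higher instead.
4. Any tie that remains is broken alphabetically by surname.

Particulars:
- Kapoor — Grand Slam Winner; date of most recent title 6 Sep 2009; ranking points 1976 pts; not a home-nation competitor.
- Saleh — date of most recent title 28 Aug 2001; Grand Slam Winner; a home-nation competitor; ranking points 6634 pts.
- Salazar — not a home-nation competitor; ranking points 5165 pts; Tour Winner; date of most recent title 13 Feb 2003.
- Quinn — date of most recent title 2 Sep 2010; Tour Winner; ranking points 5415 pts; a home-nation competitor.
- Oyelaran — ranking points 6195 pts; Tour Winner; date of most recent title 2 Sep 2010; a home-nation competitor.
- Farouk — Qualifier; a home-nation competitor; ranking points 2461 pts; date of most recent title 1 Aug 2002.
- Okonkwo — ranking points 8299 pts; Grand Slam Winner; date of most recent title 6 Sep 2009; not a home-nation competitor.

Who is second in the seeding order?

By status category: Saleh, Kapoor and Okonkwo (Grand Slam Winner); then Oyelaran, Quinn and Salazar (Tour Winner); then Farouk (Qualifier).
Among Saleh, Kapoor and Okonkwo, a home-nation competitor before not a home-nation competitor: Saleh (a home-nation competitor) before Kapoor and Okonkwo (not a home-nation competitor).
Kapoor and Okonkwo both have date of most recent title 6 Sep 2009, so the next rule applies.
Among Kapoor and Okonkwo, alphabetically by surname: Kapoor before Okonkwo.
Among Oyelaran, Quinn and Salazar, a home-nation competitor before not a home-nation competitor: Oyelaran and Quinn (a home-nation competitor) before Salazar (not a home-nation competitor).
Oyelaran and Quinn both have date of most recent title 2 Sep 2010, so the next rule applies.
Among Oyelaran and Quinn, alphabetically by surname: Oyelaran before Quinn.
Order: Saleh, Kapoor, Okonkwo, Oyelaran, Quinn, Salazar, Farouk.

Kapoor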